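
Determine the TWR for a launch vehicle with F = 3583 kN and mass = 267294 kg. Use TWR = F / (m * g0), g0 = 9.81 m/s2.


TWR = 3583000 / (267294 * 9.81) = 1.37

1.37


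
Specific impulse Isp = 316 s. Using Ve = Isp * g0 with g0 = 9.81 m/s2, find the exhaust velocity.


Ve = Isp * g0 = 316 * 9.81 = 3100.0 m/s

3100.0 m/s


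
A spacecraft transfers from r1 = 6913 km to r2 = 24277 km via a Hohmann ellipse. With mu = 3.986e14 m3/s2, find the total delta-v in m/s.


V1 = sqrt(mu/r1) = 7593.38 m/s
dV1 = V1*(sqrt(2*r2/(r1+r2)) - 1) = 1880.76 m/s
V2 = sqrt(mu/r2) = 4052.02 m/s
dV2 = V2*(1 - sqrt(2*r1/(r1+r2))) = 1354.2 m/s
Total dV = 3235 m/s

3235 m/s


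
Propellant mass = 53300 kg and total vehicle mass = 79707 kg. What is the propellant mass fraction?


PMF = 53300 / 79707 = 0.669

0.669


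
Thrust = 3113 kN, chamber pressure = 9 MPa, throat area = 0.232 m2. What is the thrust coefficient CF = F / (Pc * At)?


CF = 3113000 / (9e6 * 0.232) = 1.49

1.49


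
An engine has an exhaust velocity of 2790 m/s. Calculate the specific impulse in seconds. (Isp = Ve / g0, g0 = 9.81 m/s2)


Isp = Ve / g0 = 2790 / 9.81 = 284.4 s

284.4 s


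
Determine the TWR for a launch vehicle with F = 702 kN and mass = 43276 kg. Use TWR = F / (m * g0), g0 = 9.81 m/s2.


TWR = 702000 / (43276 * 9.81) = 1.65

1.65


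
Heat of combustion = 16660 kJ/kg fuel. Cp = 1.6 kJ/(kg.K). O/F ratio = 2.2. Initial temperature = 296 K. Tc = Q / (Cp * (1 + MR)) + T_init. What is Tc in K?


Tc = 16660 / (1.6 * (1 + 2.2)) + 296 = 3550 K

3550 K


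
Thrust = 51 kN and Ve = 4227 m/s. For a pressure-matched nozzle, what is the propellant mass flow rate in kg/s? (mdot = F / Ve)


mdot = F / Ve = 51000 / 4227 = 12.1 kg/s

12.1 kg/s


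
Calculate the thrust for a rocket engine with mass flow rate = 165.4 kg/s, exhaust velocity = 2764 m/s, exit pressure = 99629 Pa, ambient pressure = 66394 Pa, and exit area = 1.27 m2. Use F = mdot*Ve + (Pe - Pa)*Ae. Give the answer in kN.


F = 165.4 * 2764 + (99629 - 66394) * 1.27 = 499374.0 N = 499.4 kN

499.4 kN


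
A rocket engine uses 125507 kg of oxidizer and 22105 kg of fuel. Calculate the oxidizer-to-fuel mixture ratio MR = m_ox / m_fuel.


MR = 125507 / 22105 = 5.68

5.68


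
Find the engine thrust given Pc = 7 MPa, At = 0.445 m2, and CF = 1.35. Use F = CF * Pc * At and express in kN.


F = 1.35 * 7e6 * 0.445 = 4.2053e+06 N = 4205.3 kN

4205.3 kN


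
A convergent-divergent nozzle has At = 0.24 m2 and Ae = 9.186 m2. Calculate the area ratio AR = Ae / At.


AR = 9.186 / 0.24 = 38.3

38.3


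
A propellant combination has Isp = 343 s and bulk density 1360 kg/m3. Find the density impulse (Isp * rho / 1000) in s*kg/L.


rho*Isp = 343 * 1360 / 1000 = 466 s*kg/L

466 s*kg/L


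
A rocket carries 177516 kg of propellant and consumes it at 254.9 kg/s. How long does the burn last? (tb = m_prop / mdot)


tb = 177516 / 254.9 = 696.4 s

696.4 s


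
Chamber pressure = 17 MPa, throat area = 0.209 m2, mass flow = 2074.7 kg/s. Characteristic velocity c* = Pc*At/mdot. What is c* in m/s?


c* = 17e6 * 0.209 / 2074.7 = 1713 m/s

1713 m/s


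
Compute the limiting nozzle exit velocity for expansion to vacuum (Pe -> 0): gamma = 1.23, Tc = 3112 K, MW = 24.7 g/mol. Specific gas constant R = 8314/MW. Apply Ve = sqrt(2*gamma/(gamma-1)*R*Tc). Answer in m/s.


R = 8314 / 24.7 = 336.6 J/(kg.K)
Ve = sqrt(2 * 1.23 / (1.23 - 1) * 336.6 * 3112) = 3347 m/s

3347 m/s


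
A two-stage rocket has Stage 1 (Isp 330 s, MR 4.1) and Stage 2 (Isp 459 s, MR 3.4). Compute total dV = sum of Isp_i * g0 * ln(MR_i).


dV1 = 330 * 9.81 * ln(4.1) = 4567.8 m/s
dV2 = 459 * 9.81 * ln(3.4) = 5510.4 m/s
Total dV = 4567.8 + 5510.4 = 10078.2 m/s ~ 10078 m/s

10078 m/s


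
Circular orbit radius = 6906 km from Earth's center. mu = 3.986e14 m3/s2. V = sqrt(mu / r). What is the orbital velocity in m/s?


V = sqrt(3.986e14 / 6906000) = 7597 m/s

7597 m/s


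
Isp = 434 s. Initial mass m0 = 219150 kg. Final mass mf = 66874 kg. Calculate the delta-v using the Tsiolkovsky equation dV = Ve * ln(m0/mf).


Ve = 434 * 9.81 = 4257.54 m/s
dV = 4257.54 * ln(219150/66874) = 5053 m/s

5053 m/s


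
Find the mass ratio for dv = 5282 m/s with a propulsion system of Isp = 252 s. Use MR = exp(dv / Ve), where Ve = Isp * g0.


Ve = 252 * 9.81 = 2472.12 m/s
MR = exp(5282 / 2472.12) = 8.471

8.471


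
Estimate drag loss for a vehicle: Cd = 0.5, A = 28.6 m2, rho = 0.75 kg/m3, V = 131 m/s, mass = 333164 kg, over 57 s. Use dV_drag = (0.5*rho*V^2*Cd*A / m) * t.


D = 0.5 * 0.75 * 131^2 * 0.5 * 28.6 = 92025.86 N
a = 92025.86 / 333164 = 0.2762 m/s2
dV = 0.2762 * 57 = 15.7 m/s

15.7 m/s


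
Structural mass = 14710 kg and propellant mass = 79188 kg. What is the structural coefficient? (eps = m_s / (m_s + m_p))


eps = 14710 / (14710 + 79188) = 0.1567

0.1567


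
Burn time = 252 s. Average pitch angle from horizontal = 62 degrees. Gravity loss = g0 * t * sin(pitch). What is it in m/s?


GL = 9.81 * 252 * sin(62 deg) = 2183 m/s

2183 m/s


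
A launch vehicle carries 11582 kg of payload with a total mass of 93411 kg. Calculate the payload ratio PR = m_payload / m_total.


PR = 11582 / 93411 = 0.124

0.124


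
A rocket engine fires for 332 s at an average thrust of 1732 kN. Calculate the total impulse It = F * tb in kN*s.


It = 1732 * 332 = 575024 kN*s

575024 kN*s


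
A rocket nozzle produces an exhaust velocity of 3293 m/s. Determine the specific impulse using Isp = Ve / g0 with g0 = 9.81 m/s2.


Isp = Ve / g0 = 3293 / 9.81 = 335.7 s

335.7 s


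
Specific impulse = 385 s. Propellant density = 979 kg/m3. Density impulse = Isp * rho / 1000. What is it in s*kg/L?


rho*Isp = 385 * 979 / 1000 = 377 s*kg/L

377 s*kg/L


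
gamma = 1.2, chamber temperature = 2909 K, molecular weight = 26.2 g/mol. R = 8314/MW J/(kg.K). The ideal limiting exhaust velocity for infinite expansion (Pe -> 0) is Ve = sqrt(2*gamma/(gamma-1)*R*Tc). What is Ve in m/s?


R = 8314 / 26.2 = 317.33 J/(kg.K)
Ve = sqrt(2 * 1.2 / (1.2 - 1) * 317.33 * 2909) = 3328 m/s

3328 m/s


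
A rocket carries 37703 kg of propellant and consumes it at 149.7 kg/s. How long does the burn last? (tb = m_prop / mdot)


tb = 37703 / 149.7 = 251.9 s

251.9 s


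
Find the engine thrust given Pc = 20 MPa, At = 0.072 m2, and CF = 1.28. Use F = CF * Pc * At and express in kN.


F = 1.28 * 20e6 * 0.072 = 1.8432e+06 N = 1843.2 kN

1843.2 kN


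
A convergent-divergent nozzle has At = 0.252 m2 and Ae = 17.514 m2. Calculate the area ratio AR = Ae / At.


AR = 17.514 / 0.252 = 69.5

69.5


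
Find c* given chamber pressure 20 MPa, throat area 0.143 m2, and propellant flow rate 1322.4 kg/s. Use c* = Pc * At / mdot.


c* = 20e6 * 0.143 / 1322.4 = 2163 m/s

2163 m/s


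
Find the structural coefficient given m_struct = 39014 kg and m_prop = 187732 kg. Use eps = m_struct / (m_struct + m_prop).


eps = 39014 / (39014 + 187732) = 0.1721

0.1721


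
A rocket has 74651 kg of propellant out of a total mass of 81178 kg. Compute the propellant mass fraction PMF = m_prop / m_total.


PMF = 74651 / 81178 = 0.92

0.92


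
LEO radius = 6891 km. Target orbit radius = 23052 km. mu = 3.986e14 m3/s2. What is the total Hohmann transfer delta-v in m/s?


V1 = sqrt(mu/r1) = 7605.5 m/s
dV1 = V1*(sqrt(2*r2/(r1+r2)) - 1) = 1831.83 m/s
V2 = sqrt(mu/r2) = 4158.29 m/s
dV2 = V2*(1 - sqrt(2*r1/(r1+r2))) = 1337.16 m/s
Total dV = 3169 m/s

3169 m/s


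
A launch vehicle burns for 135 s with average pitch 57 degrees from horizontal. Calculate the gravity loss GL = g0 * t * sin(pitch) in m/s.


GL = 9.81 * 135 * sin(57 deg) = 1111 m/s

1111 m/s


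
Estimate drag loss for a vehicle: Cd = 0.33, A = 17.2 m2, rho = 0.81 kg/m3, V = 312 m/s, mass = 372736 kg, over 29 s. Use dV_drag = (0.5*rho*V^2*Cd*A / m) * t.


D = 0.5 * 0.81 * 312^2 * 0.33 * 17.2 = 223772.44 N
a = 223772.44 / 372736 = 0.6004 m/s2
dV = 0.6004 * 29 = 17.4 m/s

17.4 m/s


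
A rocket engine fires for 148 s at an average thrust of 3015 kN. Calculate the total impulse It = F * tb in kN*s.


It = 3015 * 148 = 446220 kN*s

446220 kN*s


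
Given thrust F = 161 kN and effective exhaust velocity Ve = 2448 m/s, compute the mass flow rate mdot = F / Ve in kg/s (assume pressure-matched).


mdot = F / Ve = 161000 / 2448 = 65.8 kg/s

65.8 kg/s


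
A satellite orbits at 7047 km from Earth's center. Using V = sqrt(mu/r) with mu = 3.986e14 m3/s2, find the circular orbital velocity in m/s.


V = sqrt(3.986e14 / 7047000) = 7521 m/s

7521 m/s


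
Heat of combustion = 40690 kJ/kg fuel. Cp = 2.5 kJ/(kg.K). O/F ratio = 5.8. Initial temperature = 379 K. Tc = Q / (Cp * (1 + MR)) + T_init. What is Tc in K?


Tc = 40690 / (2.5 * (1 + 5.8)) + 379 = 2773 K

2773 K


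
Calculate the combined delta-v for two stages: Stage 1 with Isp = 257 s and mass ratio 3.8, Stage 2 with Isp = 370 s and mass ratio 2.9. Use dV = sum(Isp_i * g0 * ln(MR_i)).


dV1 = 257 * 9.81 * ln(3.8) = 3365.8 m/s
dV2 = 370 * 9.81 * ln(2.9) = 3864.6 m/s
Total dV = 3365.8 + 3864.6 = 7230.4 m/s ~ 7230 m/s

7230 m/s


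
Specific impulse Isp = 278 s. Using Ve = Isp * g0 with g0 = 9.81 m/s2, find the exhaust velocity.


Ve = Isp * g0 = 278 * 9.81 = 2727.2 m/s

2727.2 m/s


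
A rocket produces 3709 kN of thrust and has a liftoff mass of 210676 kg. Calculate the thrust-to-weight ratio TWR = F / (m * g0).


TWR = 3709000 / (210676 * 9.81) = 1.79

1.79


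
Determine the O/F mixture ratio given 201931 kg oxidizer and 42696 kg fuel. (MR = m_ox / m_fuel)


MR = 201931 / 42696 = 4.73

4.73


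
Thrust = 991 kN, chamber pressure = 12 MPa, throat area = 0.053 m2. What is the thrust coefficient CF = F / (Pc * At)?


CF = 991000 / (12e6 * 0.053) = 1.56

1.56


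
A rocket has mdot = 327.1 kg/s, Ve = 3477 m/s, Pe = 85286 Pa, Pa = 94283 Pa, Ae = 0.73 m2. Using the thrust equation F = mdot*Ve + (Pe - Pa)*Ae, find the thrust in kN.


F = 327.1 * 3477 + (85286 - 94283) * 0.73 = 1.1308e+06 N = 1130.8 kN

1130.8 kN


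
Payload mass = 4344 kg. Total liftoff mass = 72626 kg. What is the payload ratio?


PR = 4344 / 72626 = 0.0598

0.0598


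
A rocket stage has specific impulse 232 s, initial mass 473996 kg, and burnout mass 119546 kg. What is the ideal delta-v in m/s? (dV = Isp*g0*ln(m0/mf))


Ve = 232 * 9.81 = 2275.92 m/s
dV = 2275.92 * ln(473996/119546) = 3135 m/s

3135 m/s


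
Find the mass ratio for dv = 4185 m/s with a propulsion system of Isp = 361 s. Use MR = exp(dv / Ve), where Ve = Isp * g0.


Ve = 361 * 9.81 = 3541.41 m/s
MR = exp(4185 / 3541.41) = 3.26

3.26


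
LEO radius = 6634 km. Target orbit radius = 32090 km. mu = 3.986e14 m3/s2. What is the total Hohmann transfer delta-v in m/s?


V1 = sqrt(mu/r1) = 7751.41 m/s
dV1 = V1*(sqrt(2*r2/(r1+r2)) - 1) = 2227.67 m/s
V2 = sqrt(mu/r2) = 3524.39 m/s
dV2 = V2*(1 - sqrt(2*r1/(r1+r2))) = 1461.4 m/s
Total dV = 3689 m/s

3689 m/s


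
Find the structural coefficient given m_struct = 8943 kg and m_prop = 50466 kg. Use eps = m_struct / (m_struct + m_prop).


eps = 8943 / (8943 + 50466) = 0.1505

0.1505


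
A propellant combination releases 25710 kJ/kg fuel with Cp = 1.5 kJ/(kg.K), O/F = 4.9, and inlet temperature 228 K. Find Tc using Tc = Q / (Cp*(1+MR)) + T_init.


Tc = 25710 / (1.5 * (1 + 4.9)) + 228 = 3133 K

3133 K


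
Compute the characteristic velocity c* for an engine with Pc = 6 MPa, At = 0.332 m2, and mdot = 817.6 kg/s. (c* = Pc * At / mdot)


c* = 6e6 * 0.332 / 817.6 = 2436 m/s

2436 m/s


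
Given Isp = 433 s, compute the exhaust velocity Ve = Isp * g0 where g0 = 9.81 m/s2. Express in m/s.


Ve = Isp * g0 = 433 * 9.81 = 4247.7 m/s

4247.7 m/s


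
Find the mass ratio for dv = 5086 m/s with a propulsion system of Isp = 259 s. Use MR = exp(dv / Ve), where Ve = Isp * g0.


Ve = 259 * 9.81 = 2540.79 m/s
MR = exp(5086 / 2540.79) = 7.402

7.402


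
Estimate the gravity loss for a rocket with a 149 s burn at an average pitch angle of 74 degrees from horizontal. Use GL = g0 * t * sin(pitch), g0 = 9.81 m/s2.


GL = 9.81 * 149 * sin(74 deg) = 1405 m/s

1405 m/s


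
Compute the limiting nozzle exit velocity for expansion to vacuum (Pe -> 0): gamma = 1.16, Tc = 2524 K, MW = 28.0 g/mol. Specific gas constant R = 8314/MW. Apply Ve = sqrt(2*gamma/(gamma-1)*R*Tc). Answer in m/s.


R = 8314 / 28.0 = 296.93 J/(kg.K)
Ve = sqrt(2 * 1.16 / (1.16 - 1) * 296.93 * 2524) = 3297 m/s

3297 m/s


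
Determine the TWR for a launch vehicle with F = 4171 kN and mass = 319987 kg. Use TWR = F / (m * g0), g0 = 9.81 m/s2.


TWR = 4171000 / (319987 * 9.81) = 1.33

1.33


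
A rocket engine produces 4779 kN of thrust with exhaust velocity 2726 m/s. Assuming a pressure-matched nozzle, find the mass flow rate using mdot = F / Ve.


mdot = F / Ve = 4779000 / 2726 = 1753.1 kg/s

1753.1 kg/s


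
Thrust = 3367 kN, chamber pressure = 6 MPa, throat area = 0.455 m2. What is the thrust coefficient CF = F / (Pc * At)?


CF = 3367000 / (6e6 * 0.455) = 1.23

1.23


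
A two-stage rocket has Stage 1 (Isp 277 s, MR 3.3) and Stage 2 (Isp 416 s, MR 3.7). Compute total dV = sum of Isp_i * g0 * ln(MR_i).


dV1 = 277 * 9.81 * ln(3.3) = 3244.3 m/s
dV2 = 416 * 9.81 * ln(3.7) = 5339.3 m/s
Total dV = 3244.3 + 5339.3 = 8583.6 m/s ~ 8584 m/s

8584 m/s


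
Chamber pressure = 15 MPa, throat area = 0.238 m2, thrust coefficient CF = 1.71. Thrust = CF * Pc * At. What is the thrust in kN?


F = 1.71 * 15e6 * 0.238 = 6.1047e+06 N = 6104.7 kN

6104.7 kN


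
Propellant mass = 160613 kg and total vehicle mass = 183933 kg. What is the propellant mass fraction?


PMF = 160613 / 183933 = 0.873

0.873


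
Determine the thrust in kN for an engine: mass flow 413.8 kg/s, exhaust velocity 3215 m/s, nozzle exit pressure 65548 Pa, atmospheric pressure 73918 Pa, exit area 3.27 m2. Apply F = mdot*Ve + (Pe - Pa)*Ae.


F = 413.8 * 3215 + (65548 - 73918) * 3.27 = 1.3030e+06 N = 1303.0 kN

1303.0 kN


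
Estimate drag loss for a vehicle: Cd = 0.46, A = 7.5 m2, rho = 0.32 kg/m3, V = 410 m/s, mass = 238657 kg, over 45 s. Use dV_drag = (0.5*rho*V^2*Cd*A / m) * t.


D = 0.5 * 0.32 * 410^2 * 0.46 * 7.5 = 92791.2 N
a = 92791.2 / 238657 = 0.3888 m/s2
dV = 0.3888 * 45 = 17.5 m/s

17.5 m/s


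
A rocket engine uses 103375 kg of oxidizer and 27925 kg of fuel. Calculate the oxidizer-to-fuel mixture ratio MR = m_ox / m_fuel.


MR = 103375 / 27925 = 3.7

3.7


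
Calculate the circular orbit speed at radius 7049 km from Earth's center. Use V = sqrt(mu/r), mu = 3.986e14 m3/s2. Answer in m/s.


V = sqrt(3.986e14 / 7049000) = 7520 m/s

7520 m/s


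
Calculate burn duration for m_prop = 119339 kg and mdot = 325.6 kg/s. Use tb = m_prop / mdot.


tb = 119339 / 325.6 = 366.5 s

366.5 s


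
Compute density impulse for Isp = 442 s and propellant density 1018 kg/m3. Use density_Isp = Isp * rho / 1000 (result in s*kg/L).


rho*Isp = 442 * 1018 / 1000 = 450 s*kg/L

450 s*kg/L


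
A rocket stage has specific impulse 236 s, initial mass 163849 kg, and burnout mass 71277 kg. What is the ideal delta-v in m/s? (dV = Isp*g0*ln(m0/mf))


Ve = 236 * 9.81 = 2315.16 m/s
dV = 2315.16 * ln(163849/71277) = 1927 m/s

1927 m/s


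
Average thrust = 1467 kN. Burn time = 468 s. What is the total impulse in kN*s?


It = 1467 * 468 = 686556 kN*s

686556 kN*s


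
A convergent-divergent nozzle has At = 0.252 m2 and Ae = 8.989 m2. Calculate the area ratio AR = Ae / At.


AR = 8.989 / 0.252 = 35.7

35.7


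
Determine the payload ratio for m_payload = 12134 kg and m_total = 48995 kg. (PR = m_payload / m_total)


PR = 12134 / 48995 = 0.2477

0.2477


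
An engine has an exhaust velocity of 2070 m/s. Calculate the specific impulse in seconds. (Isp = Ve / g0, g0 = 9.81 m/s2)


Isp = Ve / g0 = 2070 / 9.81 = 211.0 s

211.0 s


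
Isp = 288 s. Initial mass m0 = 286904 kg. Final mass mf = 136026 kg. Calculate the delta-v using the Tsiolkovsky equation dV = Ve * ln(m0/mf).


Ve = 288 * 9.81 = 2825.28 m/s
dV = 2825.28 * ln(286904/136026) = 2109 m/s

2109 m/s


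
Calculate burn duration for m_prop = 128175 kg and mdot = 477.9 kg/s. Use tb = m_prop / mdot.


tb = 128175 / 477.9 = 268.2 s

268.2 s


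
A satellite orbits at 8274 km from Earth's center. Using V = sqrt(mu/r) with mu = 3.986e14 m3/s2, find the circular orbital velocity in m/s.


V = sqrt(3.986e14 / 8274000) = 6941 m/s

6941 m/s


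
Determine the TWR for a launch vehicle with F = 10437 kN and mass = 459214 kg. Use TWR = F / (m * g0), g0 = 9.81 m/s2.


TWR = 10437000 / (459214 * 9.81) = 2.32

2.32


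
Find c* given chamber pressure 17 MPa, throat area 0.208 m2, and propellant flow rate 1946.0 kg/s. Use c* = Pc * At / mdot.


c* = 17e6 * 0.208 / 1946.0 = 1817 m/s

1817 m/s


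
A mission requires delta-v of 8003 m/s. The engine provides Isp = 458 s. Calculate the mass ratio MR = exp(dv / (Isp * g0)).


Ve = 458 * 9.81 = 4492.98 m/s
MR = exp(8003 / 4492.98) = 5.937

5.937


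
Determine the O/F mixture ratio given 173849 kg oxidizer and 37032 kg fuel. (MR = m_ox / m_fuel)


MR = 173849 / 37032 = 4.69

4.69


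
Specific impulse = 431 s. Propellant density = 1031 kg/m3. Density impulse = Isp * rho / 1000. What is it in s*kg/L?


rho*Isp = 431 * 1031 / 1000 = 444 s*kg/L

444 s*kg/L


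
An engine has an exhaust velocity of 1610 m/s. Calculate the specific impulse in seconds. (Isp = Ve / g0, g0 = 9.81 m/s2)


Isp = Ve / g0 = 1610 / 9.81 = 164.1 s

164.1 s


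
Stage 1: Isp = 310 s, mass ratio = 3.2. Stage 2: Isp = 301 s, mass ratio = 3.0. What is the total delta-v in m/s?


dV1 = 310 * 9.81 * ln(3.2) = 3537.3 m/s
dV2 = 301 * 9.81 * ln(3.0) = 3244.0 m/s
Total dV = 3537.3 + 3244.0 = 6781.3 m/s ~ 6781 m/s

6781 m/s


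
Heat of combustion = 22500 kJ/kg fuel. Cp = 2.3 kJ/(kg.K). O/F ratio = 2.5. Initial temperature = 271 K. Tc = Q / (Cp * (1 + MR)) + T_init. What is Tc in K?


Tc = 22500 / (2.3 * (1 + 2.5)) + 271 = 3066 K

3066 K


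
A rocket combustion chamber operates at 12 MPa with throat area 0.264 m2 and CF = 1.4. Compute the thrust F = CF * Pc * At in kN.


F = 1.4 * 12e6 * 0.264 = 4.4352e+06 N = 4435.2 kN

4435.2 kN


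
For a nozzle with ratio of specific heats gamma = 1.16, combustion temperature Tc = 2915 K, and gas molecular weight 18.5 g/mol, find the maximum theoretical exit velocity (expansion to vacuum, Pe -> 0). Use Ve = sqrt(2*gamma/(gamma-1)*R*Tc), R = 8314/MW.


R = 8314 / 18.5 = 449.41 J/(kg.K)
Ve = sqrt(2 * 1.16 / (1.16 - 1) * 449.41 * 2915) = 4358 m/s

4358 m/s


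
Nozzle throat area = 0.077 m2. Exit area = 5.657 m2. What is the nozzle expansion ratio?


AR = 5.657 / 0.077 = 73.5

73.5


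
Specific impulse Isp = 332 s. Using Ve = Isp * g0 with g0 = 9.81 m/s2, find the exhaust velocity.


Ve = Isp * g0 = 332 * 9.81 = 3256.9 m/s

3256.9 m/s


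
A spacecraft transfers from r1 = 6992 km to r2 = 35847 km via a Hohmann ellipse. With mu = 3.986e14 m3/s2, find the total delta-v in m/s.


V1 = sqrt(mu/r1) = 7550.36 m/s
dV1 = V1*(sqrt(2*r2/(r1+r2)) - 1) = 2217.28 m/s
V2 = sqrt(mu/r2) = 3334.59 m/s
dV2 = V2*(1 - sqrt(2*r1/(r1+r2))) = 1429.4 m/s
Total dV = 3647 m/s

3647 m/s


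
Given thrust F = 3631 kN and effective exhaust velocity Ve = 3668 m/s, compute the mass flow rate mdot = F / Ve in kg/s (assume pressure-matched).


mdot = F / Ve = 3631000 / 3668 = 989.9 kg/s

989.9 kg/s


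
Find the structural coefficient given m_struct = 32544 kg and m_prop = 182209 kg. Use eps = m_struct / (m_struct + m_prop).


eps = 32544 / (32544 + 182209) = 0.1515

0.1515


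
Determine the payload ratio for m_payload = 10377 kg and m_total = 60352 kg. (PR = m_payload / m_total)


PR = 10377 / 60352 = 0.1719

0.1719


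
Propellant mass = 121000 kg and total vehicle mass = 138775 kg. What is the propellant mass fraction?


PMF = 121000 / 138775 = 0.872

0.872


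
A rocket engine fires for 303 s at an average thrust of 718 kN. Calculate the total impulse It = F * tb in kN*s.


It = 718 * 303 = 217554 kN*s

217554 kN*s


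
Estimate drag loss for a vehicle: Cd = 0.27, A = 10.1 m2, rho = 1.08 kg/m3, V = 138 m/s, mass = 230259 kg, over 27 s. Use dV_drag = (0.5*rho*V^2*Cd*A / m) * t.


D = 0.5 * 1.08 * 138^2 * 0.27 * 10.1 = 28043.81 N
a = 28043.81 / 230259 = 0.1218 m/s2
dV = 0.1218 * 27 = 3.3 m/s

3.3 m/s


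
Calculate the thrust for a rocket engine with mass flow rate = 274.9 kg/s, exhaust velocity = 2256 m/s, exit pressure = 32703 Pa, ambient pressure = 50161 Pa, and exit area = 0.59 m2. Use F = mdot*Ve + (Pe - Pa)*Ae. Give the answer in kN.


F = 274.9 * 2256 + (32703 - 50161) * 0.59 = 609874.0 N = 609.9 kN

609.9 kN


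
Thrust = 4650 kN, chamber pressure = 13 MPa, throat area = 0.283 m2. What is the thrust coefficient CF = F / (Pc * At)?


CF = 4650000 / (13e6 * 0.283) = 1.26

1.26


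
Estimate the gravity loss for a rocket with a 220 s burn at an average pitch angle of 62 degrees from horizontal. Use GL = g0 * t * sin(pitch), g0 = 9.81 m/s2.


GL = 9.81 * 220 * sin(62 deg) = 1906 m/s

1906 m/s


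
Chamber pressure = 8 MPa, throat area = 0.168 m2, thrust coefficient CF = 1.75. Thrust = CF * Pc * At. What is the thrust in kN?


F = 1.75 * 8e6 * 0.168 = 2.3520e+06 N = 2352.0 kN

2352.0 kN


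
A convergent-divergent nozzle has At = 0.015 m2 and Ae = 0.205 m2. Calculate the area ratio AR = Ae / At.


AR = 0.205 / 0.015 = 13.7

13.7


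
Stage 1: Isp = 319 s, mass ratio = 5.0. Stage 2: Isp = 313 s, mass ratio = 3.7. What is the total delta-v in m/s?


dV1 = 319 * 9.81 * ln(5.0) = 5036.6 m/s
dV2 = 313 * 9.81 * ln(3.7) = 4017.3 m/s
Total dV = 5036.6 + 4017.3 = 9053.9 m/s ~ 9054 m/s

9054 m/s


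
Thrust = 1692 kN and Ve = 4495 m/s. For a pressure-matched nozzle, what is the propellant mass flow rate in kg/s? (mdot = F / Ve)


mdot = F / Ve = 1692000 / 4495 = 376.4 kg/s

376.4 kg/s


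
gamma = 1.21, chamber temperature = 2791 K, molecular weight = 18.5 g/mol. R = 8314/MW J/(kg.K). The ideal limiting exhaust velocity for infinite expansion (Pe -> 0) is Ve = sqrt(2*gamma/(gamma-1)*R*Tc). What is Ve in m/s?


R = 8314 / 18.5 = 449.41 J/(kg.K)
Ve = sqrt(2 * 1.21 / (1.21 - 1) * 449.41 * 2791) = 3802 m/s

3802 m/s


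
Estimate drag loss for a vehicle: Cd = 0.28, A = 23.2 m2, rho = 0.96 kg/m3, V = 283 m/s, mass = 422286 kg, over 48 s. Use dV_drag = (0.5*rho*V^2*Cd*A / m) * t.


D = 0.5 * 0.96 * 283^2 * 0.28 * 23.2 = 249723.91 N
a = 249723.91 / 422286 = 0.5914 m/s2
dV = 0.5914 * 48 = 28.4 m/s

28.4 m/s


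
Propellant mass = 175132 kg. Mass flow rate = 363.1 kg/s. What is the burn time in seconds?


tb = 175132 / 363.1 = 482.3 s

482.3 s


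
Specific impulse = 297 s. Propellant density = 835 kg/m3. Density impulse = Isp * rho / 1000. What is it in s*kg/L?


rho*Isp = 297 * 835 / 1000 = 248 s*kg/L

248 s*kg/L


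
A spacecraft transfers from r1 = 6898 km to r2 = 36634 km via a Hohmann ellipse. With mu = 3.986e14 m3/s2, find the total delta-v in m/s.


V1 = sqrt(mu/r1) = 7601.64 m/s
dV1 = V1*(sqrt(2*r2/(r1+r2)) - 1) = 2260.25 m/s
V2 = sqrt(mu/r2) = 3298.58 m/s
dV2 = V2*(1 - sqrt(2*r1/(r1+r2))) = 1441.63 m/s
Total dV = 3702 m/s

3702 m/s


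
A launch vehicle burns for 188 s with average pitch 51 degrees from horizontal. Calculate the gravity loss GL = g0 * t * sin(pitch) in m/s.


GL = 9.81 * 188 * sin(51 deg) = 1433 m/s

1433 m/s


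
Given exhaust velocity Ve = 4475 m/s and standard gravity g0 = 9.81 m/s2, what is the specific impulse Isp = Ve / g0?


Isp = Ve / g0 = 4475 / 9.81 = 456.2 s

456.2 s


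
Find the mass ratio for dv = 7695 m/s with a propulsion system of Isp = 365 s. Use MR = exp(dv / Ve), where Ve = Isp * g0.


Ve = 365 * 9.81 = 3580.65 m/s
MR = exp(7695 / 3580.65) = 8.577

8.577


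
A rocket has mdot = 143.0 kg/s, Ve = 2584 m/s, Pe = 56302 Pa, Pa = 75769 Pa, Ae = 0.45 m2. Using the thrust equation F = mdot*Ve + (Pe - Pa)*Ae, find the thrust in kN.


F = 143.0 * 2584 + (56302 - 75769) * 0.45 = 360752.0 N = 360.8 kN

360.8 kN


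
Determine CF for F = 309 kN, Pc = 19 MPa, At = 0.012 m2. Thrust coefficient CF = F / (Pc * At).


CF = 309000 / (19e6 * 0.012) = 1.36

1.36


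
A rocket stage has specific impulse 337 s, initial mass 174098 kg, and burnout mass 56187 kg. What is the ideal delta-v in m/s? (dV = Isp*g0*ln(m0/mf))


Ve = 337 * 9.81 = 3305.97 m/s
dV = 3305.97 * ln(174098/56187) = 3739 m/s

3739 m/s


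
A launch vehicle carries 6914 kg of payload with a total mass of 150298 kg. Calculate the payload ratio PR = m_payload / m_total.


PR = 6914 / 150298 = 0.046

0.046


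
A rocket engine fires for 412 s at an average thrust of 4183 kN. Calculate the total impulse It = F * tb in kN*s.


It = 4183 * 412 = 1723396 kN*s

1723396 kN*s


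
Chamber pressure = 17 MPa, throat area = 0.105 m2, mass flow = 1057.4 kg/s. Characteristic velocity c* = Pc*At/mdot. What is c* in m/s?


c* = 17e6 * 0.105 / 1057.4 = 1688 m/s

1688 m/s


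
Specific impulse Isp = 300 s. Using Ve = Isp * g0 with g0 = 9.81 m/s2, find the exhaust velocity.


Ve = Isp * g0 = 300 * 9.81 = 2943.0 m/s

2943.0 m/s


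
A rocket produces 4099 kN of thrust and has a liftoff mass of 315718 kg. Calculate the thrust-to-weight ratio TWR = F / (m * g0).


TWR = 4099000 / (315718 * 9.81) = 1.32

1.32


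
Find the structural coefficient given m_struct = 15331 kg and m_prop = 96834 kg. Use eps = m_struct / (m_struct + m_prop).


eps = 15331 / (15331 + 96834) = 0.1367

0.1367


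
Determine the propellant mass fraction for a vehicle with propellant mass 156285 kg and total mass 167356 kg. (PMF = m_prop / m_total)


PMF = 156285 / 167356 = 0.934

0.934


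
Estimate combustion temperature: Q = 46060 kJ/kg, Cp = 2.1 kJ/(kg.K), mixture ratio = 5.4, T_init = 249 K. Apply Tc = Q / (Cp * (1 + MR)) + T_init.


Tc = 46060 / (2.1 * (1 + 5.4)) + 249 = 3676 K

3676 K


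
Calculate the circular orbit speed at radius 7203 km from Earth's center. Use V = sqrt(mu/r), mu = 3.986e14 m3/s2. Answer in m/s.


V = sqrt(3.986e14 / 7203000) = 7439 m/s

7439 m/s


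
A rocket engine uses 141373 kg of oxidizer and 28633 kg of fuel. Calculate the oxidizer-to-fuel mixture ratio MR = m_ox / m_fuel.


MR = 141373 / 28633 = 4.94

4.94


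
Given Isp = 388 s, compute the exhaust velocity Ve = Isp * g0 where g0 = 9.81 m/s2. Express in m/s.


Ve = Isp * g0 = 388 * 9.81 = 3806.3 m/s

3806.3 m/s


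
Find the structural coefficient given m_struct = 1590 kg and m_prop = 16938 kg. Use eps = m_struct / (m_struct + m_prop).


eps = 1590 / (1590 + 16938) = 0.0858

0.0858


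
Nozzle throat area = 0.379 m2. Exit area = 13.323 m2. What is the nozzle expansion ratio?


AR = 13.323 / 0.379 = 35.2

35.2


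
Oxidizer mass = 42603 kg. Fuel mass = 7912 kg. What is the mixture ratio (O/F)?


MR = 42603 / 7912 = 5.38

5.38


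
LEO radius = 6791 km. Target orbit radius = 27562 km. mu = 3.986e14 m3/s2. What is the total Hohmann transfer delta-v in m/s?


V1 = sqrt(mu/r1) = 7661.29 m/s
dV1 = V1*(sqrt(2*r2/(r1+r2)) - 1) = 2043.58 m/s
V2 = sqrt(mu/r2) = 3802.89 m/s
dV2 = V2*(1 - sqrt(2*r1/(r1+r2))) = 1411.7 m/s
Total dV = 3455 m/s

3455 m/s


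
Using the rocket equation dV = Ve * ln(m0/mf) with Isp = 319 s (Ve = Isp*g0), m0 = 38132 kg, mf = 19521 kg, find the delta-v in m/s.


Ve = 319 * 9.81 = 3129.39 m/s
dV = 3129.39 * ln(38132/19521) = 2095 m/s

2095 m/s


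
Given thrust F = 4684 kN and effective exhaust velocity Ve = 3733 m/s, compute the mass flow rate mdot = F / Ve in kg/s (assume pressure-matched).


mdot = F / Ve = 4684000 / 3733 = 1254.8 kg/s

1254.8 kg/s


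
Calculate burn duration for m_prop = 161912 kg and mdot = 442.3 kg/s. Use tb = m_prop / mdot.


tb = 161912 / 442.3 = 366.1 s

366.1 s


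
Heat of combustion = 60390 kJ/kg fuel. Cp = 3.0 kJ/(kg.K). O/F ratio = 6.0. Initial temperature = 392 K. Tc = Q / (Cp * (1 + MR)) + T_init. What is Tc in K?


Tc = 60390 / (3.0 * (1 + 6.0)) + 392 = 3268 K

3268 K


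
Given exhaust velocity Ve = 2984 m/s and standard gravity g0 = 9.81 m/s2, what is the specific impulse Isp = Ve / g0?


Isp = Ve / g0 = 2984 / 9.81 = 304.2 s

304.2 s


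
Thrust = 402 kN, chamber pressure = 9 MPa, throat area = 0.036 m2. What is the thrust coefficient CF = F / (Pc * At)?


CF = 402000 / (9e6 * 0.036) = 1.24

1.24


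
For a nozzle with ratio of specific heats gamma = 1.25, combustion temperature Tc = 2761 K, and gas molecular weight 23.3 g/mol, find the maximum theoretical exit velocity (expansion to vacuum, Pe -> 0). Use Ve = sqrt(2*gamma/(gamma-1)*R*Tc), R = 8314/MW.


R = 8314 / 23.3 = 356.82 J/(kg.K)
Ve = sqrt(2 * 1.25 / (1.25 - 1) * 356.82 * 2761) = 3139 m/s

3139 m/s


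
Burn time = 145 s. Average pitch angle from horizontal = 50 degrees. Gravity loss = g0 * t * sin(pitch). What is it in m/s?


GL = 9.81 * 145 * sin(50 deg) = 1090 m/s

1090 m/s


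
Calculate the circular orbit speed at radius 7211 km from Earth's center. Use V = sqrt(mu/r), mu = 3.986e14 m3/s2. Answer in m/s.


V = sqrt(3.986e14 / 7211000) = 7435 m/s

7435 m/s


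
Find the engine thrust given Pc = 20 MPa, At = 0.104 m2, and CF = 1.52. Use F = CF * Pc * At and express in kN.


F = 1.52 * 20e6 * 0.104 = 3.1616e+06 N = 3161.6 kN

3161.6 kN


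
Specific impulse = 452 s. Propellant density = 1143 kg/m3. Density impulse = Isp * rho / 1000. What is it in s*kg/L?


rho*Isp = 452 * 1143 / 1000 = 517 s*kg/L

517 s*kg/L


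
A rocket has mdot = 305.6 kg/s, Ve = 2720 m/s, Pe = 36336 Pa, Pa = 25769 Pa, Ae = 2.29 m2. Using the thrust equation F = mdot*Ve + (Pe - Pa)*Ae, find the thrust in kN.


F = 305.6 * 2720 + (36336 - 25769) * 2.29 = 855430.0 N = 855.4 kN

855.4 kN


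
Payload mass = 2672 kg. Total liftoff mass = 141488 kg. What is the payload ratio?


PR = 2672 / 141488 = 0.0189

0.0189


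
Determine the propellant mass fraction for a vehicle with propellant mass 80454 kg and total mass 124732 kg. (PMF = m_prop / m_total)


PMF = 80454 / 124732 = 0.645

0.645


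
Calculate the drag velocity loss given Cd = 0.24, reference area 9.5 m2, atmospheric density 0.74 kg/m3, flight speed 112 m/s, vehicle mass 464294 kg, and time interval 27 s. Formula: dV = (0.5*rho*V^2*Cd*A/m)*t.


D = 0.5 * 0.74 * 112^2 * 0.24 * 9.5 = 10582.12 N
a = 10582.12 / 464294 = 0.0228 m/s2
dV = 0.0228 * 27 = 0.6 m/s

0.6 m/s


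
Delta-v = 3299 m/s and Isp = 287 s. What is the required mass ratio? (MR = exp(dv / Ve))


Ve = 287 * 9.81 = 2815.47 m/s
MR = exp(3299 / 2815.47) = 3.228

3.228


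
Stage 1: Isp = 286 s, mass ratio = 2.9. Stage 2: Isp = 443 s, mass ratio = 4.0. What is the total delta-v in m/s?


dV1 = 286 * 9.81 * ln(2.9) = 2987.2 m/s
dV2 = 443 * 9.81 * ln(4.0) = 6024.6 m/s
Total dV = 2987.2 + 6024.6 = 9011.8 m/s ~ 9012 m/s

9012 m/s


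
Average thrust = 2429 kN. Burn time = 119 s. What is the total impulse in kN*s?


It = 2429 * 119 = 289051 kN*s

289051 kN*s


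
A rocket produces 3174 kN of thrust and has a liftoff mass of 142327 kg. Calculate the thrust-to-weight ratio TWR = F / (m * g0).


TWR = 3174000 / (142327 * 9.81) = 2.27

2.27


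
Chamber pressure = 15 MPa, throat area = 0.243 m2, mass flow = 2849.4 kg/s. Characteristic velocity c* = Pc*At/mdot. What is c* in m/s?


c* = 15e6 * 0.243 / 2849.4 = 1279 m/s

1279 m/s


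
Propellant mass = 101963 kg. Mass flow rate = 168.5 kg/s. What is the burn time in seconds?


tb = 101963 / 168.5 = 605.1 s

605.1 s


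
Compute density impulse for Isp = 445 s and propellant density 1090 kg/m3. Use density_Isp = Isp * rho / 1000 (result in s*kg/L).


rho*Isp = 445 * 1090 / 1000 = 485 s*kg/L

485 s*kg/L


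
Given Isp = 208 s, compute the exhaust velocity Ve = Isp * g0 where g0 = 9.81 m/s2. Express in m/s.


Ve = Isp * g0 = 208 * 9.81 = 2040.5 m/s

2040.5 m/s


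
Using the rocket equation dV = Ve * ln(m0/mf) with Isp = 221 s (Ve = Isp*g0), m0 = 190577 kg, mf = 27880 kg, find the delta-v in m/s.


Ve = 221 * 9.81 = 2168.01 m/s
dV = 2168.01 * ln(190577/27880) = 4167 m/s

4167 m/s


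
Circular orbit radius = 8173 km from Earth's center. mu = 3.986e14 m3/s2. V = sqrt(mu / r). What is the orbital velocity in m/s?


V = sqrt(3.986e14 / 8173000) = 6984 m/s

6984 m/s


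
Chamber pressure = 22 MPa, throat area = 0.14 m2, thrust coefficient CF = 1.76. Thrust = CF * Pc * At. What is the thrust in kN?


F = 1.76 * 22e6 * 0.14 = 5.4208e+06 N = 5420.8 kN

5420.8 kN


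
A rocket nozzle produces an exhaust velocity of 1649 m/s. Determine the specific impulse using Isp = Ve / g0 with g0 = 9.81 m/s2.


Isp = Ve / g0 = 1649 / 9.81 = 168.1 s

168.1 s


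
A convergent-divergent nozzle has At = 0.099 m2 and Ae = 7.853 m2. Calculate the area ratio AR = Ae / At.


AR = 7.853 / 0.099 = 79.3

79.3


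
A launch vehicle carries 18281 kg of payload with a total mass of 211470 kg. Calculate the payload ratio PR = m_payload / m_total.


PR = 18281 / 211470 = 0.0864

0.0864


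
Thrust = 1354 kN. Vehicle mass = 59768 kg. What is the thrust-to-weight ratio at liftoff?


TWR = 1354000 / (59768 * 9.81) = 2.31

2.31


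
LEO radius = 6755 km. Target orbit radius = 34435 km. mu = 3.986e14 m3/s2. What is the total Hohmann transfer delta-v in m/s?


V1 = sqrt(mu/r1) = 7681.68 m/s
dV1 = V1*(sqrt(2*r2/(r1+r2)) - 1) = 2251.2 m/s
V2 = sqrt(mu/r2) = 3402.27 m/s
dV2 = V2*(1 - sqrt(2*r1/(r1+r2))) = 1453.77 m/s
Total dV = 3705 m/s

3705 m/s


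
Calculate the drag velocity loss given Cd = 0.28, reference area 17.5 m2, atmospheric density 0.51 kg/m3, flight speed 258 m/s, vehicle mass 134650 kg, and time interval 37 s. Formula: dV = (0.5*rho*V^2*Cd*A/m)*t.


D = 0.5 * 0.51 * 258^2 * 0.28 * 17.5 = 83171.72 N
a = 83171.72 / 134650 = 0.6177 m/s2
dV = 0.6177 * 37 = 22.9 m/s

22.9 m/s


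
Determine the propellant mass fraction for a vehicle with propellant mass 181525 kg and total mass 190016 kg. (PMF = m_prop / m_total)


PMF = 181525 / 190016 = 0.955

0.955


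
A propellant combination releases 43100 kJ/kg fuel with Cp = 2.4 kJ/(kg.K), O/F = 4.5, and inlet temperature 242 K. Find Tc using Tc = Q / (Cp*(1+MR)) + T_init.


Tc = 43100 / (2.4 * (1 + 4.5)) + 242 = 3507 K

3507 K


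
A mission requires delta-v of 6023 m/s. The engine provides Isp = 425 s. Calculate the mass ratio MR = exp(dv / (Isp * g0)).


Ve = 425 * 9.81 = 4169.25 m/s
MR = exp(6023 / 4169.25) = 4.24

4.24


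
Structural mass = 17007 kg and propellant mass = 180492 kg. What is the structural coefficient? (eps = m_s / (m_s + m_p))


eps = 17007 / (17007 + 180492) = 0.0861

0.0861


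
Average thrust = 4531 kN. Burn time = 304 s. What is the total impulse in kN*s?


It = 4531 * 304 = 1377424 kN*s

1377424 kN*s


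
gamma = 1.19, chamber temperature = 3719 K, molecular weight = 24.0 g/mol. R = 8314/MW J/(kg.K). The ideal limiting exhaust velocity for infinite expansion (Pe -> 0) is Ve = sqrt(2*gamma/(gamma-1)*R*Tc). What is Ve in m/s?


R = 8314 / 24.0 = 346.42 J/(kg.K)
Ve = sqrt(2 * 1.19 / (1.19 - 1) * 346.42 * 3719) = 4017 m/s

4017 m/s


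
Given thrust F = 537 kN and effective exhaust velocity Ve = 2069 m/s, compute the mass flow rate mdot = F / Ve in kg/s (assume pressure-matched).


mdot = F / Ve = 537000 / 2069 = 259.5 kg/s

259.5 kg/s


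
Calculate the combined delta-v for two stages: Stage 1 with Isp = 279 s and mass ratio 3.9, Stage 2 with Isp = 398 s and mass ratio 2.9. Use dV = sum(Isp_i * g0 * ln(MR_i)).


dV1 = 279 * 9.81 * ln(3.9) = 3725.0 m/s
dV2 = 398 * 9.81 * ln(2.9) = 4157.0 m/s
Total dV = 3725.0 + 4157.0 = 7882.0 m/s ~ 7882 m/s

7882 m/s


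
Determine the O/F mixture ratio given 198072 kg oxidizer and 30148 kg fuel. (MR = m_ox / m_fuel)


MR = 198072 / 30148 = 6.57

6.57


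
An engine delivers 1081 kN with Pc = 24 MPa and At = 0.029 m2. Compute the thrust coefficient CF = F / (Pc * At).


CF = 1081000 / (24e6 * 0.029) = 1.55

1.55


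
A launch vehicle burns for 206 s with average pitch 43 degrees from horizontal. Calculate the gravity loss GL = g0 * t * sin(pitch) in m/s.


GL = 9.81 * 206 * sin(43 deg) = 1378 m/s

1378 m/s


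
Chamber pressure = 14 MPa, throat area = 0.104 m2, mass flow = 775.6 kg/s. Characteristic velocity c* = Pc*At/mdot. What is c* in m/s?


c* = 14e6 * 0.104 / 775.6 = 1877 m/s

1877 m/s


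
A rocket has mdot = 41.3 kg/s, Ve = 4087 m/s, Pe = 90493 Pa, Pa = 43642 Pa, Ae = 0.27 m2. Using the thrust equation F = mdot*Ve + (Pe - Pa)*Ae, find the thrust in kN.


F = 41.3 * 4087 + (90493 - 43642) * 0.27 = 181443.0 N = 181.4 kN

181.4 kN


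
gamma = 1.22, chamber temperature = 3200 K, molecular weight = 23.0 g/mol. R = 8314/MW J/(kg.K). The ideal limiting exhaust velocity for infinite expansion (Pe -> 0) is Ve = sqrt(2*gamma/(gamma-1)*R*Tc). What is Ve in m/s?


R = 8314 / 23.0 = 361.48 J/(kg.K)
Ve = sqrt(2 * 1.22 / (1.22 - 1) * 361.48 * 3200) = 3582 m/s

3582 m/s


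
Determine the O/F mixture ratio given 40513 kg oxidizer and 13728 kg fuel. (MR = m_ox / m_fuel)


MR = 40513 / 13728 = 2.95

2.95


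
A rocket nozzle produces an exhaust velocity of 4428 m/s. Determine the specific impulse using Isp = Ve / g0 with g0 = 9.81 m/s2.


Isp = Ve / g0 = 4428 / 9.81 = 451.4 s

451.4 s


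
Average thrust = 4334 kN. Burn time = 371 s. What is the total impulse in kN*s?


It = 4334 * 371 = 1607914 kN*s

1607914 kN*s


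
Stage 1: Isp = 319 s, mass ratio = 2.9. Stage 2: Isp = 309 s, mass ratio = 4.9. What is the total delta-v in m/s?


dV1 = 319 * 9.81 * ln(2.9) = 3331.9 m/s
dV2 = 309 * 9.81 * ln(4.9) = 4817.4 m/s
Total dV = 3331.9 + 4817.4 = 8149.3 m/s ~ 8149 m/s

8149 m/s


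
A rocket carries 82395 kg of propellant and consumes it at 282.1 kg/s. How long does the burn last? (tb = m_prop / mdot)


tb = 82395 / 282.1 = 292.1 s

292.1 s


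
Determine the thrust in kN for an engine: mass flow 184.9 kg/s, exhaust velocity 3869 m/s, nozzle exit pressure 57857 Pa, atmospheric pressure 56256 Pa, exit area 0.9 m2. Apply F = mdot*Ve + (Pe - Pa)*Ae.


F = 184.9 * 3869 + (57857 - 56256) * 0.9 = 716819.0 N = 716.8 kN

716.8 kN


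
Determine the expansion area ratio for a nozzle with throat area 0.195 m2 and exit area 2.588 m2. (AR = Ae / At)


AR = 2.588 / 0.195 = 13.3

13.3


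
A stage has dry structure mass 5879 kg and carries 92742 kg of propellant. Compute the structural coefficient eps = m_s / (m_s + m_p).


eps = 5879 / (5879 + 92742) = 0.0596

0.0596


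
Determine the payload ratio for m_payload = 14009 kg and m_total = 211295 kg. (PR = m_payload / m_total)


PR = 14009 / 211295 = 0.0663

0.0663


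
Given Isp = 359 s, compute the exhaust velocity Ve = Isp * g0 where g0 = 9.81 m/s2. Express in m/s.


Ve = Isp * g0 = 359 * 9.81 = 3521.8 m/s

3521.8 m/s


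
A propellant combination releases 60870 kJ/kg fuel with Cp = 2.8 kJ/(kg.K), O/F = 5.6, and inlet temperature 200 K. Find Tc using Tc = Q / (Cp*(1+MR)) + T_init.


Tc = 60870 / (2.8 * (1 + 5.6)) + 200 = 3494 K

3494 K


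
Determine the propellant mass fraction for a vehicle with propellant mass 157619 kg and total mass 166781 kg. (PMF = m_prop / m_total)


PMF = 157619 / 166781 = 0.945

0.945


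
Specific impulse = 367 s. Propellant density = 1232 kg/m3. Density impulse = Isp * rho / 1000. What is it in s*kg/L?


rho*Isp = 367 * 1232 / 1000 = 452 s*kg/L

452 s*kg/L


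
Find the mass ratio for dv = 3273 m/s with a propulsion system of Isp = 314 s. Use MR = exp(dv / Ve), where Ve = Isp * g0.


Ve = 314 * 9.81 = 3080.34 m/s
MR = exp(3273 / 3080.34) = 2.894

2.894
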